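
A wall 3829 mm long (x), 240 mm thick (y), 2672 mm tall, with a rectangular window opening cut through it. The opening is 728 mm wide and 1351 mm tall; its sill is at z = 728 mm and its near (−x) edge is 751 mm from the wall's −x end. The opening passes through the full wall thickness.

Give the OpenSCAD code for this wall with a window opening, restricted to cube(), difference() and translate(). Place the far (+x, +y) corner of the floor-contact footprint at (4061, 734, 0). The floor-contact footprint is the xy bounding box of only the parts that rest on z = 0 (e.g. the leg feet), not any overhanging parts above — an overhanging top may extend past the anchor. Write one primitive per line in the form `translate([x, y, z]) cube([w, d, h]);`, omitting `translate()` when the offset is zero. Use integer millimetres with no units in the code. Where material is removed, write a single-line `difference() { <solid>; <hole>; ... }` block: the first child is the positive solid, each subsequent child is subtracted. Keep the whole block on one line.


difference() { translate([232, 494, 0]) cube([3829, 240, 2672]); translate([983, 494, 728]) cube([728, 240, 1351]); }


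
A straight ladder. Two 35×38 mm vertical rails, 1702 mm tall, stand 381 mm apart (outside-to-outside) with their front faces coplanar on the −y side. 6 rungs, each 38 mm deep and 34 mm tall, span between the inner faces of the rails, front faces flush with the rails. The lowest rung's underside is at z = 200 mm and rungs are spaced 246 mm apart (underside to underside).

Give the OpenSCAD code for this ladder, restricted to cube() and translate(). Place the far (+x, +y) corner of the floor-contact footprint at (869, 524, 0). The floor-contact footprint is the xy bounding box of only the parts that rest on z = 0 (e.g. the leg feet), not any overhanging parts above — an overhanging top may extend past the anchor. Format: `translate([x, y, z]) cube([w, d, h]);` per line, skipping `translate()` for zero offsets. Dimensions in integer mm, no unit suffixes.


translate([488, 486, 0]) cube([35, 38, 1702]);
translate([834, 486, 0]) cube([35, 38, 1702]);
translate([523, 486, 200]) cube([311, 38, 34]);
translate([523, 486, 446]) cube([311, 38, 34]);
translate([523, 486, 692]) cube([311, 38, 34]);
translate([523, 486, 938]) cube([311, 38, 34]);
translate([523, 486, 1184]) cube([311, 38, 34]);
translate([523, 486, 1430]) cube([311, 38, 34]);


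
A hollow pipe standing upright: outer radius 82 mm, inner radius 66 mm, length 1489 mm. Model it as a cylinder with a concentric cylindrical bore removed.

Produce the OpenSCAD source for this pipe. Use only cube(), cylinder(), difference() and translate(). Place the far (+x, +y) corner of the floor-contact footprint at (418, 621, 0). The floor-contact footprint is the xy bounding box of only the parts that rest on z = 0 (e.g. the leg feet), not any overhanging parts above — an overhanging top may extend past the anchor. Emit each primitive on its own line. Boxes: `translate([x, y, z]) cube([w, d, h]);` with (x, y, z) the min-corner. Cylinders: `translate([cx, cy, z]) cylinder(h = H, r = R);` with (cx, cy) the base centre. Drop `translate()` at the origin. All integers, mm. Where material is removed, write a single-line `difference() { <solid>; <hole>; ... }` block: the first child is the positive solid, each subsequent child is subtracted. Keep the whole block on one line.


difference() { translate([336, 539, 0]) cylinder(h = 1489, r = 82); translate([336, 539, 0]) cylinder(h = 1489, r = 66); }


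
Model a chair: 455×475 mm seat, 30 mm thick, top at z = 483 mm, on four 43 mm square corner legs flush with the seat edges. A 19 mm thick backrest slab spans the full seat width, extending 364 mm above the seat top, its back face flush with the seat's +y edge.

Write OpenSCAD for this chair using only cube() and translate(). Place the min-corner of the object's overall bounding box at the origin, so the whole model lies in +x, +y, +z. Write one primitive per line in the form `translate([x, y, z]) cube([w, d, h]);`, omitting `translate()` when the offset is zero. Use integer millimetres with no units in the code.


translate([0, 0, 453]) cube([455, 475, 30]);
cube([43, 43, 453]);
translate([412, 0, 0]) cube([43, 43, 453]);
translate([0, 432, 0]) cube([43, 43, 453]);
translate([412, 432, 0]) cube([43, 43, 453]);
translate([0, 456, 483]) cube([455, 19, 364]);


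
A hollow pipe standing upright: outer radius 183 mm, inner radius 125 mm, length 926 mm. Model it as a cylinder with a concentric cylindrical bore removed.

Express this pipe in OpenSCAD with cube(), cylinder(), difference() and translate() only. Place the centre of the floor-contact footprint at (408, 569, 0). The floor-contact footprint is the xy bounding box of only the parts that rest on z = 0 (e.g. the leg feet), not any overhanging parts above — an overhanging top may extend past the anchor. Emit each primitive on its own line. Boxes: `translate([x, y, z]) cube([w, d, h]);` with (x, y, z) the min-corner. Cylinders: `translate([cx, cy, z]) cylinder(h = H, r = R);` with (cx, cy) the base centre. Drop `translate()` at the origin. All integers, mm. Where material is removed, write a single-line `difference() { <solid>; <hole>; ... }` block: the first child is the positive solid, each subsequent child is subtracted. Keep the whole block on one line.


difference() { translate([408, 569, 0]) cylinder(h = 926, r = 183); translate([408, 569, 0]) cylinder(h = 926, r = 125); }


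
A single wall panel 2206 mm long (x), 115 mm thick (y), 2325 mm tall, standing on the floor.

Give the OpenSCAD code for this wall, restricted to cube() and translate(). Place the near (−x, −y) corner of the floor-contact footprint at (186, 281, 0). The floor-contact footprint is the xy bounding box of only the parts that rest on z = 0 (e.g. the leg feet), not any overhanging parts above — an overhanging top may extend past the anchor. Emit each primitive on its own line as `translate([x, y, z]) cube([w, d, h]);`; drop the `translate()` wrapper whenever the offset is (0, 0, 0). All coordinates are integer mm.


translate([186, 281, 0]) cube([2206, 115, 2325]);


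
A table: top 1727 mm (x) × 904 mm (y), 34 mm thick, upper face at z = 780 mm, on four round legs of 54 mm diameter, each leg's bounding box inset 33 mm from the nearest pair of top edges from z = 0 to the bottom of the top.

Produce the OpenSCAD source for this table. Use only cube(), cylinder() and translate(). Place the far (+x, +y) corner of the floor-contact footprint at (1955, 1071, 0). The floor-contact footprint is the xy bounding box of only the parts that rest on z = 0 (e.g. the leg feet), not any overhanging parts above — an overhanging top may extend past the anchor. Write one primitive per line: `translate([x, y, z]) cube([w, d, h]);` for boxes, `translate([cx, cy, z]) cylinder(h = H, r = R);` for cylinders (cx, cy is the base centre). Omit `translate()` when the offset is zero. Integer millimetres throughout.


translate([261, 200, 746]) cube([1727, 904, 34]);
translate([321, 260, 0]) cylinder(h = 746, r = 27);
translate([1928, 260, 0]) cylinder(h = 746, r = 27);
translate([321, 1044, 0]) cylinder(h = 746, r = 27);
translate([1928, 1044, 0]) cylinder(h = 746, r = 27);


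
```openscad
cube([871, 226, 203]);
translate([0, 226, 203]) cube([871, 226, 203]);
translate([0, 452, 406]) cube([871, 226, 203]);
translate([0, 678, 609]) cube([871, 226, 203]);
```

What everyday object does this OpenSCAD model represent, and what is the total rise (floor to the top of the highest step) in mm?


A staircase. The total rise is 812 mm.

4 identical blocks, each offset up and back from the previous — a staircase. Each step is 203 mm tall and there are 4 of them, so the total rise is 4 × 203 = 812 mm.


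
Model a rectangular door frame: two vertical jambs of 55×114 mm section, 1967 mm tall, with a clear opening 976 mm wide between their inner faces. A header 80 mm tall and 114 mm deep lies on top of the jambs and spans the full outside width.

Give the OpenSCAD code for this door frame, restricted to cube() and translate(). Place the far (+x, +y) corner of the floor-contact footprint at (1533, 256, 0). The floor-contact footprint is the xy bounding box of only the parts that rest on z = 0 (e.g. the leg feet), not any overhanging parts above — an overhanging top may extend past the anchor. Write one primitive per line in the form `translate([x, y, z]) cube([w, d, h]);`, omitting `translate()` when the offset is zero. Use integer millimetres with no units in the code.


translate([447, 142, 0]) cube([55, 114, 1967]);
translate([1478, 142, 0]) cube([55, 114, 1967]);
translate([447, 142, 1967]) cube([1086, 114, 80]);


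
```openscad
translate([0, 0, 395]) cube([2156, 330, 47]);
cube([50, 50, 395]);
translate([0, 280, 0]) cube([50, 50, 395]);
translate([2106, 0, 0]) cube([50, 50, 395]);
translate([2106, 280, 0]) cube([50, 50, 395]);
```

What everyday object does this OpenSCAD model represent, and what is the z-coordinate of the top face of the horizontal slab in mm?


A bench. The seat-top height is 442 mm.

A long slab on four corner posts — a bench. The slab sits at z = 395 with thickness 47, so the top is 395 + 47 = 442 mm.


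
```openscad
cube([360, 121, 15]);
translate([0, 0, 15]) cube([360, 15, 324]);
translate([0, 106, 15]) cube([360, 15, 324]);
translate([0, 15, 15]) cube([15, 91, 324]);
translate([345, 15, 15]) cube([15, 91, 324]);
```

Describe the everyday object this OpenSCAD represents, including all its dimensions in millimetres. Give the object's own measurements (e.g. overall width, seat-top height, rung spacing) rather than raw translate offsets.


An open-topped rectangular box: outside dimensions 360×121×339 mm, with a uniform wall and base thickness of 15 mm. The base is a full 360×121 slab on the floor; four walls sit on top of the base. The front and back walls (the −y and +y sides) span the full width; the two side walls fit between them.


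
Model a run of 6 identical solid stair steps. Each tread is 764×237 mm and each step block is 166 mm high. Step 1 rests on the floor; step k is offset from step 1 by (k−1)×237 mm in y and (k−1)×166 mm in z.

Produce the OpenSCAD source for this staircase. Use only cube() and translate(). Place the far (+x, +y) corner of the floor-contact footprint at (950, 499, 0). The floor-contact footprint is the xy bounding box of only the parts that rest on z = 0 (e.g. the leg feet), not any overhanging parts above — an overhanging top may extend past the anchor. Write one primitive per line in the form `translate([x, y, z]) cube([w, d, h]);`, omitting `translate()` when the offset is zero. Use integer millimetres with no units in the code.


translate([186, 262, 0]) cube([764, 237, 166]);
translate([186, 499, 166]) cube([764, 237, 166]);
translate([186, 736, 332]) cube([764, 237, 166]);
translate([186, 973, 498]) cube([764, 237, 166]);
translate([186, 1210, 664]) cube([764, 237, 166]);
translate([186, 1447, 830]) cube([764, 237, 166]);


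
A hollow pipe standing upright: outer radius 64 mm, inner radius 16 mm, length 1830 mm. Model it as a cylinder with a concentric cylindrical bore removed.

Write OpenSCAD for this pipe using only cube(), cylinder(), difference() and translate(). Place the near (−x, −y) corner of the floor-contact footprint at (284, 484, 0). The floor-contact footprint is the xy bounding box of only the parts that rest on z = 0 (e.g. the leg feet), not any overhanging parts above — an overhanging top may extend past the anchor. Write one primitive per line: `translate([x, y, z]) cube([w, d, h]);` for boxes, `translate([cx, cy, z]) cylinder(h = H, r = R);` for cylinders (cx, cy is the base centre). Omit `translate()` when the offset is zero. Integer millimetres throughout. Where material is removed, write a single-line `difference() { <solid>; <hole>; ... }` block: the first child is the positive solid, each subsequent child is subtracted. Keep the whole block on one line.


difference() { translate([348, 548, 0]) cylinder(h = 1830, r = 64); translate([348, 548, 0]) cylinder(h = 1830, r = 16); }


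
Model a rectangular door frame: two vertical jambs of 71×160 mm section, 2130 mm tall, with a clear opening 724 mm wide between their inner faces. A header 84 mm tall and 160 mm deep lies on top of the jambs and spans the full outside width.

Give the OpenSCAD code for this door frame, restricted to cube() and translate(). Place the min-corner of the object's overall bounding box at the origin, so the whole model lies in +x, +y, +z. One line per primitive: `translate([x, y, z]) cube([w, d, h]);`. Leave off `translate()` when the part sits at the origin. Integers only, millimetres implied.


cube([71, 160, 2130]);
translate([795, 0, 0]) cube([71, 160, 2130]);
translate([0, 0, 2130]) cube([866, 160, 84]);


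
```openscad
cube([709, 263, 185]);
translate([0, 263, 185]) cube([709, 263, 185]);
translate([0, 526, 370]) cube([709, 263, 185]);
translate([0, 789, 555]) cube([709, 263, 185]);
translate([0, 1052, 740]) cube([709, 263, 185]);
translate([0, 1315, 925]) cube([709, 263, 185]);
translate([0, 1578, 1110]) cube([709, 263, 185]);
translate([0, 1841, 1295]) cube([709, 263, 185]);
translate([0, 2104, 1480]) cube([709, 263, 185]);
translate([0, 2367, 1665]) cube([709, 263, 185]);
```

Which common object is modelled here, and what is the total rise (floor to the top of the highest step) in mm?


A staircase. The total rise is 1850 mm.

10 identical blocks, each offset up and back from the previous — a staircase. Each step is 185 mm tall and there are 10 of them, so the total rise is 10 × 185 = 1850 mm.


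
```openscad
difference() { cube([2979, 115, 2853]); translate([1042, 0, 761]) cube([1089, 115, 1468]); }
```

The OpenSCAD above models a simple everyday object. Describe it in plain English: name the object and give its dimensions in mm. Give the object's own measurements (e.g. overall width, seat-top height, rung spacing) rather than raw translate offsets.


A wall 2979 mm long (x), 115 mm thick (y), 2853 mm tall, with a rectangular window opening cut through it. The opening is 1089 mm wide and 1468 mm tall; its sill is at z = 761 mm and its near (−x) edge is 1042 mm from the wall's −x end. The opening passes through the full wall thickness.


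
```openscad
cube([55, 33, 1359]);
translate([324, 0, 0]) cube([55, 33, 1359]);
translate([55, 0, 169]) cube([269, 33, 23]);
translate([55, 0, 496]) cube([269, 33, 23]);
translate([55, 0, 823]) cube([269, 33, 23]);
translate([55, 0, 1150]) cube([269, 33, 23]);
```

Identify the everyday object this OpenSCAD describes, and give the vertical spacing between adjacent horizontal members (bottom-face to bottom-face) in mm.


A ladder. The rung spacing is 327 mm.

Two tall 55×33 posts with 4 short bars between them — a ladder. Adjacent rungs sit at z = 169 and z = 496, so the spacing is 496 − 169 = 327 mm.


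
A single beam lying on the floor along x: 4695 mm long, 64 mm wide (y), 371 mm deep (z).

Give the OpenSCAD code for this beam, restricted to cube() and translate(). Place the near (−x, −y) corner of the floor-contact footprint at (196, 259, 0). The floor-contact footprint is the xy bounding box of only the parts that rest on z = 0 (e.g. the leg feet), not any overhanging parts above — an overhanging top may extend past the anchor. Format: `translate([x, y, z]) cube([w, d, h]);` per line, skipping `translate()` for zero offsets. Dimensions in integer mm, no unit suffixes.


translate([196, 259, 0]) cube([4695, 64, 371]);


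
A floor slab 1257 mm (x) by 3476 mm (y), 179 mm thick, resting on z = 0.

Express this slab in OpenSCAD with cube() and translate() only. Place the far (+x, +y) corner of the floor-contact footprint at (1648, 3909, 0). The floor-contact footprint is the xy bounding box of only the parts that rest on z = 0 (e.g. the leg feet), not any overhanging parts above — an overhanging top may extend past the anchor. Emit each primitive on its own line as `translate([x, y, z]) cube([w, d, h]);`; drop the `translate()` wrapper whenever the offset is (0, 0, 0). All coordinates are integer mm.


translate([391, 433, 0]) cube([1257, 3476, 179]);


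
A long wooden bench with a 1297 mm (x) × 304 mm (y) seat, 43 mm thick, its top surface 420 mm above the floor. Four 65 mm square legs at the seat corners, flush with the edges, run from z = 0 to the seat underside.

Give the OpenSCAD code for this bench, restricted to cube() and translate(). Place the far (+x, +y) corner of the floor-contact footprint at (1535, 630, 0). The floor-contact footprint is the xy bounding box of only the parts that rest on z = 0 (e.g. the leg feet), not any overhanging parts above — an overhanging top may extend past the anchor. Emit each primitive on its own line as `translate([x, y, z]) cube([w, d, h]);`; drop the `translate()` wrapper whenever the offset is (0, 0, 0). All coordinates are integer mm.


translate([238, 326, 377]) cube([1297, 304, 43]);
translate([238, 326, 0]) cube([65, 65, 377]);
translate([238, 565, 0]) cube([65, 65, 377]);
translate([1470, 326, 0]) cube([65, 65, 377]);
translate([1470, 565, 0]) cube([65, 65, 377]);


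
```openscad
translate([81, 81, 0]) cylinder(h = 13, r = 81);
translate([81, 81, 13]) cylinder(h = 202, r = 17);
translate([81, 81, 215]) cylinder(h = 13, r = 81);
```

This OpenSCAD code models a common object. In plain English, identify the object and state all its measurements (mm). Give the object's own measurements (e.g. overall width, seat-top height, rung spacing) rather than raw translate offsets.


A spool: two coaxial disc flanges of radius 81 mm and thickness 13 mm, joined by a core cylinder of radius 17 mm and height 202 mm. The lower flange rests on z = 0 and the three cylinders share a vertical axis.


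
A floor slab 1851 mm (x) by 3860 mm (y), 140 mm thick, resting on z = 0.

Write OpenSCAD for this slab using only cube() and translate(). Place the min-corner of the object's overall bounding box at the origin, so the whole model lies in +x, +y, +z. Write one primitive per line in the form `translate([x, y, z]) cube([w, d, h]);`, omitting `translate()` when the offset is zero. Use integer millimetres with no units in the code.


cube([1851, 3860, 140]);


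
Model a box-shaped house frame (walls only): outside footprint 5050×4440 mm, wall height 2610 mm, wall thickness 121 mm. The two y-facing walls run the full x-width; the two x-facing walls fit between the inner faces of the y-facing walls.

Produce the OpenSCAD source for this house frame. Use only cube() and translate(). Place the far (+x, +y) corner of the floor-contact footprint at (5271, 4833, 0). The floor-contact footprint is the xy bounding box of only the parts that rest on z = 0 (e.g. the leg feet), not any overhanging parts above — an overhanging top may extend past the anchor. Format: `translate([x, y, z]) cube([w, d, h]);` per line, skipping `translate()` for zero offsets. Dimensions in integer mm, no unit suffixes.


translate([221, 393, 0]) cube([5050, 121, 2610]);
translate([221, 4712, 0]) cube([5050, 121, 2610]);
translate([221, 514, 0]) cube([121, 4198, 2610]);
translate([5150, 514, 0]) cube([121, 4198, 2610]);


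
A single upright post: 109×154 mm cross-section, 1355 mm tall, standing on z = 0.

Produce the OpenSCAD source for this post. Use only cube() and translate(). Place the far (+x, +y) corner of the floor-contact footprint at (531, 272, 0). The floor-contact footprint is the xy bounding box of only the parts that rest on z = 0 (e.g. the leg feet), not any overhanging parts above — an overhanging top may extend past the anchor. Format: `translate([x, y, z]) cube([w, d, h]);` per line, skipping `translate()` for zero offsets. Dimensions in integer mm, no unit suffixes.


translate([422, 118, 0]) cube([109, 154, 1355]);


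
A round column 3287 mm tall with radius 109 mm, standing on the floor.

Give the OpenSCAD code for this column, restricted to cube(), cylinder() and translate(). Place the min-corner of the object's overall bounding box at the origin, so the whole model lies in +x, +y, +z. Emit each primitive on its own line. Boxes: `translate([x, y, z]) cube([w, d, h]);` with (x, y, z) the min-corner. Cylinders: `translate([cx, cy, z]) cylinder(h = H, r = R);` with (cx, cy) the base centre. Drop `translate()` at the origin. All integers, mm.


translate([109, 109, 0]) cylinder(h = 3287, r = 109);


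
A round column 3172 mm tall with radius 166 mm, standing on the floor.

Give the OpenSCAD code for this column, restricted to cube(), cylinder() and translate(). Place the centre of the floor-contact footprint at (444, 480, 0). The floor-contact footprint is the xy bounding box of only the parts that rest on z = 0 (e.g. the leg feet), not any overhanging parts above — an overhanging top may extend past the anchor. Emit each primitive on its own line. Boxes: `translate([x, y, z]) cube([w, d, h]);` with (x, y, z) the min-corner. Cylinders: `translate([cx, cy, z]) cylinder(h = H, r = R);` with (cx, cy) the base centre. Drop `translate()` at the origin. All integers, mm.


translate([444, 480, 0]) cylinder(h = 3172, r = 166);


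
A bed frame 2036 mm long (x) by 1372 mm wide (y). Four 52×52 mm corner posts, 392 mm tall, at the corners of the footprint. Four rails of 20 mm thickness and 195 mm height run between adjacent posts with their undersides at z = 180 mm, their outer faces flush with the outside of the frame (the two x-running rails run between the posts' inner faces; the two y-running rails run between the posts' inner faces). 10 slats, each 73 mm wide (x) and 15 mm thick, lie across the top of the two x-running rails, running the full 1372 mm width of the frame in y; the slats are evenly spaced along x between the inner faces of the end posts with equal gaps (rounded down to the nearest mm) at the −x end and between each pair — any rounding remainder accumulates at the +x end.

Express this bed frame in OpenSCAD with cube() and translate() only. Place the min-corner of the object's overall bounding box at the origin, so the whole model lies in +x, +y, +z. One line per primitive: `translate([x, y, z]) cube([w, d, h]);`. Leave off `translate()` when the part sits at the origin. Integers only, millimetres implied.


// slat z = rail_z + rail_h = 180 + 195 = 375
// slat gap = ⌊(1932 − 10·73) / 11⌋ = 109
cube([52, 52, 392]);
translate([0, 1320, 0]) cube([52, 52, 392]);
translate([1984, 0, 0]) cube([52, 52, 392]);
translate([1984, 1320, 0]) cube([52, 52, 392]);
translate([52, 0, 180]) cube([1932, 20, 195]);
translate([52, 1352, 180]) cube([1932, 20, 195]);
translate([0, 52, 180]) cube([20, 1268, 195]);
translate([2016, 52, 180]) cube([20, 1268, 195]);
translate([161, 0, 375]) cube([73, 1372, 15]);
translate([343, 0, 375]) cube([73, 1372, 15]);
translate([525, 0, 375]) cube([73, 1372, 15]);
translate([707, 0, 375]) cube([73, 1372, 15]);
translate([889, 0, 375]) cube([73, 1372, 15]);
translate([1071, 0, 375]) cube([73, 1372, 15]);
translate([1253, 0, 375]) cube([73, 1372, 15]);
translate([1435, 0, 375]) cube([73, 1372, 15]);
translate([1617, 0, 375]) cube([73, 1372, 15]);
translate([1799, 0, 375]) cube([73, 1372, 15]);


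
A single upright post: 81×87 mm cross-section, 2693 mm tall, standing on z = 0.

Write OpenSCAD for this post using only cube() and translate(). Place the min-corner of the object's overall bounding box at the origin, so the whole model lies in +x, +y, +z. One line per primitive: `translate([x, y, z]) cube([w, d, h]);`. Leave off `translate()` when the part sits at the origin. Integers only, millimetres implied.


cube([81, 87, 2693]);


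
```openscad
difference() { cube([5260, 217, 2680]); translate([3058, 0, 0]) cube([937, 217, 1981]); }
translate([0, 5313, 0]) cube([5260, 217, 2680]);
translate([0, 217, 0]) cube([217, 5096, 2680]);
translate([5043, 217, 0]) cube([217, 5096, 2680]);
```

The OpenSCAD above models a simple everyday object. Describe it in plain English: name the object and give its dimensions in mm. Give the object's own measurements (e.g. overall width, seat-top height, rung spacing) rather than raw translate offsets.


A single room: four walls, each 2680 mm tall and 217 mm thick, enclosing an outside footprint 5260×5530 mm (x × y), no floor or roof. The front and back walls (−y and +y sides) run the full x-width; the side walls fit between their inner faces. A door opening 937 mm wide and 1981 mm tall is cut through the front wall from the floor up, its −x edge 3058 mm from the wall's −x end.


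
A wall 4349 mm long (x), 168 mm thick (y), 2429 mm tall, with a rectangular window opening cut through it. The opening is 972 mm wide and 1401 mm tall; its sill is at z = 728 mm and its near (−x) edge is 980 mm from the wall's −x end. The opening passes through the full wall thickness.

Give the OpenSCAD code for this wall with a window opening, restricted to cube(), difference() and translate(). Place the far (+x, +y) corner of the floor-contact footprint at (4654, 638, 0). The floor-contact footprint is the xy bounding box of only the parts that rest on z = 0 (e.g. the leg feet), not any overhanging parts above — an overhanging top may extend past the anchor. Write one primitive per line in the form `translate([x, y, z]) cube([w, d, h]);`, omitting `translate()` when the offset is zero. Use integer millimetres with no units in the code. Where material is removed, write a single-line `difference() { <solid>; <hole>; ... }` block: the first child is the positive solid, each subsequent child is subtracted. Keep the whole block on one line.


difference() { translate([305, 470, 0]) cube([4349, 168, 2429]); translate([1285, 470, 728]) cube([972, 168, 1401]); }


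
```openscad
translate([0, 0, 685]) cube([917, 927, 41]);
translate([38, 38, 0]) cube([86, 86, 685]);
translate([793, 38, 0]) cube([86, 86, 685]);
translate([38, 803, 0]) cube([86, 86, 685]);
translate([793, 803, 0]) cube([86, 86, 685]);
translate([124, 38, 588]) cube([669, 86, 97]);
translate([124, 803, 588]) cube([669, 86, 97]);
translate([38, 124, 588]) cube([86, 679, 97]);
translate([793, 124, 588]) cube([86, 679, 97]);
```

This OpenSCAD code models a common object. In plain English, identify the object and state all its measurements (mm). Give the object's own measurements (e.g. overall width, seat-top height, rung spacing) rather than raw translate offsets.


A rectangular dining table. The top is 917×927×41 mm with its upper surface at z = 726 mm. It stands on four 86×86 mm square legs, each inset 38 mm from the nearest pair of top edges, running from the floor to the underside of the top. Four apron rails, 86 mm thick and 97 mm tall, run between adjacent legs with their top edges flush with the underside of the top and their outer faces flush with the legs' outer faces.


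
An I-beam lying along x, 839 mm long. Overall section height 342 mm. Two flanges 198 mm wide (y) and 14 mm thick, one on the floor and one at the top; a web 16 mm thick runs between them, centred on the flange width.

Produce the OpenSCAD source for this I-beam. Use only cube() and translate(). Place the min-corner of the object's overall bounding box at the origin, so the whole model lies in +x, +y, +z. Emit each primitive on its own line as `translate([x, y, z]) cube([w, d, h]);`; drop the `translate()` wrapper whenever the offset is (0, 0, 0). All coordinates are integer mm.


cube([839, 198, 14]);
translate([0, 91, 14]) cube([839, 16, 314]);
translate([0, 0, 328]) cube([839, 198, 14]);


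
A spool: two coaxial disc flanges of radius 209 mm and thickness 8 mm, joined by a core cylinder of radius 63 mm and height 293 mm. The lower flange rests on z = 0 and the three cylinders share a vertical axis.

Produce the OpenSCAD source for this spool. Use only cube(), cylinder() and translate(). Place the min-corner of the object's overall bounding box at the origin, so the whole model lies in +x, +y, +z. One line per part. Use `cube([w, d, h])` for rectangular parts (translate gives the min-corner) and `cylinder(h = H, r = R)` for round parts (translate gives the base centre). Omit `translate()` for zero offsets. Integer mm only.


translate([209, 209, 0]) cylinder(h = 8, r = 209);
translate([209, 209, 8]) cylinder(h = 293, r = 63);
translate([209, 209, 301]) cylinder(h = 8, r = 209);


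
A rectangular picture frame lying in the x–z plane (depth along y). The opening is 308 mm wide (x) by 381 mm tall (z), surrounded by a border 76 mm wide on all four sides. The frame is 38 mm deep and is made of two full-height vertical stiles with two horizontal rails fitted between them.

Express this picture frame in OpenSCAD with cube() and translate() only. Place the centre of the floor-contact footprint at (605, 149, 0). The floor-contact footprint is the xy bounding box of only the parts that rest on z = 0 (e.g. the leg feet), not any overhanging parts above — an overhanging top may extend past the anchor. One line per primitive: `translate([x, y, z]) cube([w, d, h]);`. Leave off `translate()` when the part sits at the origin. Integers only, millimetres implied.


translate([375, 130, 0]) cube([76, 38, 533]);
translate([759, 130, 0]) cube([76, 38, 533]);
translate([451, 130, 0]) cube([308, 38, 76]);
translate([451, 130, 457]) cube([308, 38, 76]);


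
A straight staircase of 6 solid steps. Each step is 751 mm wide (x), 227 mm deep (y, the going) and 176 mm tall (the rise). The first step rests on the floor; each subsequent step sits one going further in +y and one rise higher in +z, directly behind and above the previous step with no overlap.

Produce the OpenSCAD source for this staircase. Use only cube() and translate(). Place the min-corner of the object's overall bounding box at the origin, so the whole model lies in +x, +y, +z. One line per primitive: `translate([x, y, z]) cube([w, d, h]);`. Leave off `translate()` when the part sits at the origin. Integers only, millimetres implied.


cube([751, 227, 176]);
translate([0, 227, 176]) cube([751, 227, 176]);
translate([0, 454, 352]) cube([751, 227, 176]);
translate([0, 681, 528]) cube([751, 227, 176]);
translate([0, 908, 704]) cube([751, 227, 176]);
translate([0, 1135, 880]) cube([751, 227, 176]);


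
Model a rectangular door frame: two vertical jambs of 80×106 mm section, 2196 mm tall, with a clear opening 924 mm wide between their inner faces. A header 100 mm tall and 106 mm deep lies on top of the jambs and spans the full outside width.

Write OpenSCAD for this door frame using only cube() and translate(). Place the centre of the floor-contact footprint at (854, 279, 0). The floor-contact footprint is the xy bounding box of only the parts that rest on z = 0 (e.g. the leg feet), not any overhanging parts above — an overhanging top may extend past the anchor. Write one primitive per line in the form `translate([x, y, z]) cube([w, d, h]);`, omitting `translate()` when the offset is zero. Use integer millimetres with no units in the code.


translate([312, 226, 0]) cube([80, 106, 2196]);
translate([1316, 226, 0]) cube([80, 106, 2196]);
translate([312, 226, 2196]) cube([1084, 106, 100]);


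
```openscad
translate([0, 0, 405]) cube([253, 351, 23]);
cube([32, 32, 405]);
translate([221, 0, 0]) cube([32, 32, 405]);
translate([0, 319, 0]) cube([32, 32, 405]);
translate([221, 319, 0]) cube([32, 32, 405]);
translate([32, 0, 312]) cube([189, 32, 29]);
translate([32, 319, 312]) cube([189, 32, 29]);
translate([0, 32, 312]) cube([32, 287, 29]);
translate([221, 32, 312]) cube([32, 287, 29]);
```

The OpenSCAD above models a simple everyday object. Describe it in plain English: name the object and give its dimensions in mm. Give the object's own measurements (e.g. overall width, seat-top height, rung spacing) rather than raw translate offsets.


A simple wooden stool: a rectangular seat 253 mm (x) by 351 mm (y), 23 mm thick, top face at z = 428 mm, on four square legs, each 32×32 mm in cross-section. The legs rest on z = 0, each flush with a corner of the seat. Four stretchers, 32 mm wide and 29 mm tall, connect adjacent legs with their undersides at z = 312 mm, each running between the inner faces of the legs it joins and aligned with the legs' outer faces on the other axis.


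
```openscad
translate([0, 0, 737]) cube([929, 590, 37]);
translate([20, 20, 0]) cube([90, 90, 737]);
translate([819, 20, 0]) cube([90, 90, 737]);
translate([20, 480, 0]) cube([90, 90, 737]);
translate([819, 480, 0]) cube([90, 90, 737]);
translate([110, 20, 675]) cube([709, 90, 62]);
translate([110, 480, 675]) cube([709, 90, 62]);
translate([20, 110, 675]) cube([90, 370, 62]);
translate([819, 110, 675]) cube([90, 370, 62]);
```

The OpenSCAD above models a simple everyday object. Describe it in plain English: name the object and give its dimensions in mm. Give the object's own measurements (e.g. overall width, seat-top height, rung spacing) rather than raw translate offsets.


A rectangular dining table. The top is 929×590×37 mm with its upper surface at z = 774 mm. It stands on four 90×90 mm square legs, each inset 20 mm from the nearest pair of top edges, running from the floor to the underside of the top. Four apron rails, 90 mm thick and 62 mm tall, run between adjacent legs with their top edges flush with the underside of the top and their outer faces flush with the legs' outer faces.


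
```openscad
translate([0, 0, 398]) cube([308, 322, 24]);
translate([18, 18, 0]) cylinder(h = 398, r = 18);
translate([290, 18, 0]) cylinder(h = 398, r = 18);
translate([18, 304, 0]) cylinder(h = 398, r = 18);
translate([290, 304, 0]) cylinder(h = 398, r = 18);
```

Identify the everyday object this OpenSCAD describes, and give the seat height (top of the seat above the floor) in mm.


A stool. The seat height is 422 mm.

A 308×322×24 slab at z = 398 on four corner cylinders — a stool. The seat top is 398 + 24 = 422 mm.


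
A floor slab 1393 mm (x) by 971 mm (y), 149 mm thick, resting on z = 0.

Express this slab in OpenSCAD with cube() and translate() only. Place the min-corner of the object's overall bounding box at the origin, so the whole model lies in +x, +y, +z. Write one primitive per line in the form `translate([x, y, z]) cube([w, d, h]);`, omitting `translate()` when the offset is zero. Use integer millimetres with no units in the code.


cube([1393, 971, 149]);


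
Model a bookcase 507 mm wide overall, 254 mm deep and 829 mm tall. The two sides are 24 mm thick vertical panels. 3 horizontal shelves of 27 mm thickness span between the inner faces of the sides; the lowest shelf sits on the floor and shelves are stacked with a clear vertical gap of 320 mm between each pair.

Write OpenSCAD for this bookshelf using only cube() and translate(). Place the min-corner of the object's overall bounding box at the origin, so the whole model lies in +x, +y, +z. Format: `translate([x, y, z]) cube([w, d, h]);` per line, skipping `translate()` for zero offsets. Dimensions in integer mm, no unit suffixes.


cube([24, 254, 829]);
translate([483, 0, 0]) cube([24, 254, 829]);
translate([24, 0, 0]) cube([459, 254, 27]);
translate([24, 0, 347]) cube([459, 254, 27]);
translate([24, 0, 694]) cube([459, 254, 27]);


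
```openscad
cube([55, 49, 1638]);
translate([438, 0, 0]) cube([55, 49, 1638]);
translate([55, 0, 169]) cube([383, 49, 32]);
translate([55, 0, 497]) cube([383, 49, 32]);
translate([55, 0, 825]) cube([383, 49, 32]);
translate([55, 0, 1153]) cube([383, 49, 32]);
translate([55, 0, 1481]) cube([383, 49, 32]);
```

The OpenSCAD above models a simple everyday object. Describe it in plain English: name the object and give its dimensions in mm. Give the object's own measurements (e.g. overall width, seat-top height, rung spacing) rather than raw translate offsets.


A straight ladder. Two 55×49 mm vertical rails, 1638 mm tall, stand 493 mm apart (outside-to-outside) with their front faces coplanar on the −y side. 5 rungs, each 49 mm deep and 32 mm tall, span between the inner faces of the rails, front faces flush with the rails. The lowest rung's underside is at z = 169 mm and rungs are spaced 328 mm apart (underside to underside).


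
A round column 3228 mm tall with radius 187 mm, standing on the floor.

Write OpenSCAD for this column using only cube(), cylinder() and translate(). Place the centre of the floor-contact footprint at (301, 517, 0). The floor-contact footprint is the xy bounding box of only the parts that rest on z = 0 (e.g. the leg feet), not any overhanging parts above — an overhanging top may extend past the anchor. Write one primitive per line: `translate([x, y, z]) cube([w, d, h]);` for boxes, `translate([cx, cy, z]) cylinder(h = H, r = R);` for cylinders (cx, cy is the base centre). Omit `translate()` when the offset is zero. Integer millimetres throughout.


translate([301, 517, 0]) cylinder(h = 3228, r = 187);


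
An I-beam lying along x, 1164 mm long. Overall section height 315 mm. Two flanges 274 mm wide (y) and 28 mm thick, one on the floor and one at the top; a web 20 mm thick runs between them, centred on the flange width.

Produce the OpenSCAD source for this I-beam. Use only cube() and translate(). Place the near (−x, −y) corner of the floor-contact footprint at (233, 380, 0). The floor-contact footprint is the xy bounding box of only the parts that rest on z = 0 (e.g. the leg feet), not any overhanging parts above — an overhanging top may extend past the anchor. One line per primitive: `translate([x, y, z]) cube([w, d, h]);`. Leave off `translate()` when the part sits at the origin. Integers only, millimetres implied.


translate([233, 380, 0]) cube([1164, 274, 28]);
translate([233, 507, 28]) cube([1164, 20, 259]);
translate([233, 380, 287]) cube([1164, 274, 28]);


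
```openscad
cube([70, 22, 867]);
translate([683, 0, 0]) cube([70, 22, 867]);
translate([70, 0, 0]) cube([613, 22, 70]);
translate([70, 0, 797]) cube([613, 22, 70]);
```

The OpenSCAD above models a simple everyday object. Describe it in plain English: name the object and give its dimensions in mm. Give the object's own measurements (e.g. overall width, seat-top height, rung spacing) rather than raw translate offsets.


A rectangular picture frame lying in the x–z plane (depth along y). The opening is 613 mm wide (x) by 727 mm tall (z), surrounded by a border 70 mm wide on all four sides. The frame is 22 mm deep and is made of two full-height vertical stiles with two horizontal rails fitted between them.


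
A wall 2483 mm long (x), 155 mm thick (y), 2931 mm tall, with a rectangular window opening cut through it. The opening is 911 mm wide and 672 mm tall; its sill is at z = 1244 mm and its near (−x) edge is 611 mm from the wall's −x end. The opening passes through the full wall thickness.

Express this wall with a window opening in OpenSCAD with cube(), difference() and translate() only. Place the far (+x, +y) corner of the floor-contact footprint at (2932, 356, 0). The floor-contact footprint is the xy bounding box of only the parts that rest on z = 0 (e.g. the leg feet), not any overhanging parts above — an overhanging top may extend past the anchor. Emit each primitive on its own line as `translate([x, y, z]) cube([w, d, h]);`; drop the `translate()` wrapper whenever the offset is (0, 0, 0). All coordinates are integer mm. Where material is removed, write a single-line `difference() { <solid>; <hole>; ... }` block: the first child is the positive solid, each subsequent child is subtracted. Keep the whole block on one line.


difference() { translate([449, 201, 0]) cube([2483, 155, 2931]); translate([1060, 201, 1244]) cube([911, 155, 672]); }


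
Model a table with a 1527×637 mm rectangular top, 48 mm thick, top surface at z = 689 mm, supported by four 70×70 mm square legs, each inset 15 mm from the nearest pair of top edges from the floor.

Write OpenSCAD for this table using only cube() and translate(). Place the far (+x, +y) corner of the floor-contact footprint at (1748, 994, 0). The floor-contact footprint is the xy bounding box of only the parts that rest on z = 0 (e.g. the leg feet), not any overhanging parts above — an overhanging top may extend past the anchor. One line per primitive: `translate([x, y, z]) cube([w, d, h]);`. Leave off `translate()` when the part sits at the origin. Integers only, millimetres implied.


translate([236, 372, 641]) cube([1527, 637, 48]);
translate([251, 387, 0]) cube([70, 70, 641]);
translate([1678, 387, 0]) cube([70, 70, 641]);
translate([251, 924, 0]) cube([70, 70, 641]);
translate([1678, 924, 0]) cube([70, 70, 641]);
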